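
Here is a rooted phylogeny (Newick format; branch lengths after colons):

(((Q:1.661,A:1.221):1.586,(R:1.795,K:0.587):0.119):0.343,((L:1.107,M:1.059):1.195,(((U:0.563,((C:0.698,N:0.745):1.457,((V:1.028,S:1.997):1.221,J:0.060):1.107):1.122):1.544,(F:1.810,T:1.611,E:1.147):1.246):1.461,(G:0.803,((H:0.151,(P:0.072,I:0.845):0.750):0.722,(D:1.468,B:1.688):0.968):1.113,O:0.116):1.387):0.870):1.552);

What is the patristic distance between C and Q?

The path runs C → … → MRCA → … → Q; the MRCA is the root of the tree.
Branch lengths along that path: 0.698 + 1.457 + 1.122 + 1.544 + 1.461 + 0.870 + 1.552 + 0.343 + 1.586 + 1.661 = 12.294.

12.294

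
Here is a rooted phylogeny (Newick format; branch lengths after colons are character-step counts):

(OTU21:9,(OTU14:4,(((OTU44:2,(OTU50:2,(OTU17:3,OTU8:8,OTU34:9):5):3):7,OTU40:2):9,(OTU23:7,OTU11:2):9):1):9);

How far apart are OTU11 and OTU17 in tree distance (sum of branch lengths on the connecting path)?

38

The path runs OTU11 → … → MRCA → … → OTU17; the MRCA is the node subtending (((OTU44,(OTU50,(OTU17,OTU8,OTU34))),OTU40),(OTU23,OTU11)).
Branch lengths along that path: 2 + 9 + 9 + 7 + 3 + 5 + 3 = 38.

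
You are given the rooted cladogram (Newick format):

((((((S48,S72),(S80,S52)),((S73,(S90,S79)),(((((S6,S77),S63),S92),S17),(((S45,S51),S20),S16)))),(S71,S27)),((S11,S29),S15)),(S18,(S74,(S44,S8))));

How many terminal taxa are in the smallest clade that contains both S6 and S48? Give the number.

The MRCA of S6 and S48 is the node subtending (((S48,S72),(S80,S52)),((S73,(S90,S79)),(((((S6,S77),S63),S92),S17),(((S45,S51),S20),S16)))).
That clade contains 16 terminal taxa: S16, S17, S20, S45, S48, S51, S52, S6, S63, S72, S73, S77, S79, S80, S90, S92.

16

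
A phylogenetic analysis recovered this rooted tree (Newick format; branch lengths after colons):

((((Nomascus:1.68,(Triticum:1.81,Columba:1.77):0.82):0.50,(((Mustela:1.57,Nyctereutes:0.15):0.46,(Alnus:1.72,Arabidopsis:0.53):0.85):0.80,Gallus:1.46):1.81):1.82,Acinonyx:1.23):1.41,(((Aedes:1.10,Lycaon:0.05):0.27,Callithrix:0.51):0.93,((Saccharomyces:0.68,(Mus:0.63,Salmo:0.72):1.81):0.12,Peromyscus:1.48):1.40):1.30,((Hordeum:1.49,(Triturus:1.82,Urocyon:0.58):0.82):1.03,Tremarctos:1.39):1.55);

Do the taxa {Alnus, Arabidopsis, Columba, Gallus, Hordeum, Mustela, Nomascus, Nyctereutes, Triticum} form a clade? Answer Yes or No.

No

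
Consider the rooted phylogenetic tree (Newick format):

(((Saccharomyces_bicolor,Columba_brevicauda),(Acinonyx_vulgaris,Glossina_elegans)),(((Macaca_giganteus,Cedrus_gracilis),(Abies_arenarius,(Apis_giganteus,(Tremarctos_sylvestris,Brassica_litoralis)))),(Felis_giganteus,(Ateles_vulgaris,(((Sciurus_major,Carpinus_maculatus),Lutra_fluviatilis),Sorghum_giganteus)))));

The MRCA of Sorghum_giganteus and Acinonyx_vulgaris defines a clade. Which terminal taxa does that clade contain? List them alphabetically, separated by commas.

Tracing Sorghum_giganteus: it sits inside (((Sciurus_major,Carpinus_maculatus),Lutra_fluviatilis),Sorghum_giganteus).
Tracing Acinonyx_vulgaris: it sits inside (Acinonyx_vulgaris,Glossina_elegans).
The smallest clade enclosing both is the whole tree (their MRCA is the root), so the answer is all 16 tips in alphabetical order.

Abies_arenarius, Acinonyx_vulgaris, Apis_giganteus, Ateles_vulgaris, Brassica_litoralis, Carpinus_maculatus, Cedrus_gracilis, Columba_brevicauda, Felis_giganteus, Glossina_elegans, Lutra_fluviatilis, Macaca_giganteus, Saccharomyces_bicolor, Sciurus_major, Sorghum_giganteus, Tremarctos_sylvestris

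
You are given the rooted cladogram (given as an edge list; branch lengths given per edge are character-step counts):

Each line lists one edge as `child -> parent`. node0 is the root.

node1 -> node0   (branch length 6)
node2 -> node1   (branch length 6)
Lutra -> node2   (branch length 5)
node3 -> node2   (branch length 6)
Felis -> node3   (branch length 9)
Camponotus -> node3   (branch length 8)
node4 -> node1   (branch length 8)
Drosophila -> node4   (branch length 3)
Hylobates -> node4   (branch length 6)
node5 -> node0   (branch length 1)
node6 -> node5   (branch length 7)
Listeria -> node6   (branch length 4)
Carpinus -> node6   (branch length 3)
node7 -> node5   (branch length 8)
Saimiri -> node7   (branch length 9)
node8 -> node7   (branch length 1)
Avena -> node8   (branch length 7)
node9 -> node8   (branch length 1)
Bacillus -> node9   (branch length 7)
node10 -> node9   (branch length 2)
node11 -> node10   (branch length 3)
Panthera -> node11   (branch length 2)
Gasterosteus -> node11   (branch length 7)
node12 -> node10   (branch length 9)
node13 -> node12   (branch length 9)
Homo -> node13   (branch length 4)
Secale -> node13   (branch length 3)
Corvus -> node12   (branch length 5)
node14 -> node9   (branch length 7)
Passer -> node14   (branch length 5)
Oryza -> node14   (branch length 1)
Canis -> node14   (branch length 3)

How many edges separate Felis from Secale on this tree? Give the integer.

12

The MRCA of Felis and Secale is the root of the tree.
From Felis up to that node: 4 branches. From Secale up to the same node: 8 branches. Total: 4 + 8 = 12.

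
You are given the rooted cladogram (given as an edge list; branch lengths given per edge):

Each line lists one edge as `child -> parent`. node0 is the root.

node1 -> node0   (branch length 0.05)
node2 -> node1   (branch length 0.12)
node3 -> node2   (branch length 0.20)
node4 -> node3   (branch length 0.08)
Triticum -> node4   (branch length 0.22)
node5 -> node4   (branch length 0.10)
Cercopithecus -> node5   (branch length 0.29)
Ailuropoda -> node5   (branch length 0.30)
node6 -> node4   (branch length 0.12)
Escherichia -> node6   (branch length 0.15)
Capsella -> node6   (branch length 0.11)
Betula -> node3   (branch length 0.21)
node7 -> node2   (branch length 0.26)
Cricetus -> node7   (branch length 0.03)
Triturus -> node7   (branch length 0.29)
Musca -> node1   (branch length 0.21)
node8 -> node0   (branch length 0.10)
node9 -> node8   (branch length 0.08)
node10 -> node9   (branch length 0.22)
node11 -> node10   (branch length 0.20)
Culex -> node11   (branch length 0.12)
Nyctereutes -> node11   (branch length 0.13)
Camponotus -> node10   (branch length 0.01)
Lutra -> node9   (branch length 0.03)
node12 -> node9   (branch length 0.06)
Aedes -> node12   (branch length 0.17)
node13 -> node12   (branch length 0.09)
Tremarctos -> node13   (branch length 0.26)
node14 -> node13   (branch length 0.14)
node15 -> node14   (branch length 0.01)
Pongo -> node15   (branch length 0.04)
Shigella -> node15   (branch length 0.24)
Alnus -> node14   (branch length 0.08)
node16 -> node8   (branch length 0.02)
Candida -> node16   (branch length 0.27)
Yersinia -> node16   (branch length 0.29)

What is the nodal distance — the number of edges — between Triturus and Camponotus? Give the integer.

The MRCA of Triturus and Camponotus is the root of the tree.
From Triturus up to that node: 4 branches. From Camponotus up to the same node: 4 branches. Total: 4 + 4 = 8.

8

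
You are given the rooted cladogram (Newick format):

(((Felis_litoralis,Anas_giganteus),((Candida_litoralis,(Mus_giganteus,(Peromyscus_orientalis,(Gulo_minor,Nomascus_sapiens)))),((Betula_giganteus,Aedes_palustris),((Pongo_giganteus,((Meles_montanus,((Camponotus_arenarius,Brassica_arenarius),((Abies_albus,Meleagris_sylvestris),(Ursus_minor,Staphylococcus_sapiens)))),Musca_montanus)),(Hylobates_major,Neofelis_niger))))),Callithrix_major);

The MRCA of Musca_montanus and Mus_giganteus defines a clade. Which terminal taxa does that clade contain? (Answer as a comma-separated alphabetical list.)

Abies_albus, Aedes_palustris, Betula_giganteus, Brassica_arenarius, Camponotus_arenarius, Candida_litoralis, Gulo_minor, Hylobates_major, Meleagris_sylvestris, Meles_montanus, Mus_giganteus, Musca_montanus, Neofelis_niger, Nomascus_sapiens, Peromyscus_orientalis, Pongo_giganteus, Staphylococcus_sapiens, Ursus_minor

Tracing Musca_montanus: it sits inside ((Meles_montanus,((Camponotus_arenarius,Brassica_arenarius),((Abies_albus,Meleagris_sylvestris),(Ursus_minor,Staphylococcus_sapiens)))),Musca_montanus).
Tracing Mus_giganteus: it sits inside (Mus_giganteus,(Peromyscus_orientalis,(Gulo_minor,Nomascus_sapiens))).
The smallest clade enclosing both is ((Candida_litoralis,(Mus_giganteus,(Peromyscus_orientalis,(Gulo_minor,Nomascus_sapiens)))),((Betula_giganteus,Aedes_palustris),((Pongo_giganteus,((Meles_montanus,((Camponotus_arenarius,Brassica_arenarius),((Abies_albus,Meleagris_sylvestris),(Ursus_minor,Staphylococcus_sapiens)))),Musca_montanus)),(Hylobates_major,Neofelis_niger)))); the answer is its 18 terminal taxa in alphabetical order.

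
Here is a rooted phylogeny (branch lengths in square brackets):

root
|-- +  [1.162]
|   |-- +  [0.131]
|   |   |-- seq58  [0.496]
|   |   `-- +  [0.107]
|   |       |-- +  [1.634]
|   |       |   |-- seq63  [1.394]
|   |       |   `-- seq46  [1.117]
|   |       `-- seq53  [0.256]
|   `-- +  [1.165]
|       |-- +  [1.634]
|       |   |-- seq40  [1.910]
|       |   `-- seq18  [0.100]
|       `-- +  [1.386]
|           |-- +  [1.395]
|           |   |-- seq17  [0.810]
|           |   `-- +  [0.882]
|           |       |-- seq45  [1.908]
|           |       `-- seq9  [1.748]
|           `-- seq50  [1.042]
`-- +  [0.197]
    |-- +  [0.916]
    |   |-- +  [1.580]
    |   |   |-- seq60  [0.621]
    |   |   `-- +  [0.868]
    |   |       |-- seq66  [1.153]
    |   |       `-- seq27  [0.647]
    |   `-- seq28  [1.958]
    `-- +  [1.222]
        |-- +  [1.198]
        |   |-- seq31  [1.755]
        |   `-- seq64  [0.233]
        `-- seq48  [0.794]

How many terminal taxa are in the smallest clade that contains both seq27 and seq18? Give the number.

17

The MRCA of seq27 and seq18 is the root, so the clade is the entire tree.
That clade contains 17 terminal taxa: seq17, seq18, seq27, seq28, seq31, seq40, seq45, seq46, seq48, seq50, seq53, seq58, seq60, seq63, seq64, seq66, seq9.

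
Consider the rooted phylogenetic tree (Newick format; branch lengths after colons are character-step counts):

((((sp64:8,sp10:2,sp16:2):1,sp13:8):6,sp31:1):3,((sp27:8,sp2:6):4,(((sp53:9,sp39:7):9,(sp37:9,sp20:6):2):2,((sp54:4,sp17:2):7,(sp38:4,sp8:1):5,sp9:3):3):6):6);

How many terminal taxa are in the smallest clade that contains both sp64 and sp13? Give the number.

4

The MRCA of sp64 and sp13 is the node subtending ((sp64,sp10,sp16),sp13).
That clade contains 4 terminal taxa: sp10, sp13, sp16, sp64.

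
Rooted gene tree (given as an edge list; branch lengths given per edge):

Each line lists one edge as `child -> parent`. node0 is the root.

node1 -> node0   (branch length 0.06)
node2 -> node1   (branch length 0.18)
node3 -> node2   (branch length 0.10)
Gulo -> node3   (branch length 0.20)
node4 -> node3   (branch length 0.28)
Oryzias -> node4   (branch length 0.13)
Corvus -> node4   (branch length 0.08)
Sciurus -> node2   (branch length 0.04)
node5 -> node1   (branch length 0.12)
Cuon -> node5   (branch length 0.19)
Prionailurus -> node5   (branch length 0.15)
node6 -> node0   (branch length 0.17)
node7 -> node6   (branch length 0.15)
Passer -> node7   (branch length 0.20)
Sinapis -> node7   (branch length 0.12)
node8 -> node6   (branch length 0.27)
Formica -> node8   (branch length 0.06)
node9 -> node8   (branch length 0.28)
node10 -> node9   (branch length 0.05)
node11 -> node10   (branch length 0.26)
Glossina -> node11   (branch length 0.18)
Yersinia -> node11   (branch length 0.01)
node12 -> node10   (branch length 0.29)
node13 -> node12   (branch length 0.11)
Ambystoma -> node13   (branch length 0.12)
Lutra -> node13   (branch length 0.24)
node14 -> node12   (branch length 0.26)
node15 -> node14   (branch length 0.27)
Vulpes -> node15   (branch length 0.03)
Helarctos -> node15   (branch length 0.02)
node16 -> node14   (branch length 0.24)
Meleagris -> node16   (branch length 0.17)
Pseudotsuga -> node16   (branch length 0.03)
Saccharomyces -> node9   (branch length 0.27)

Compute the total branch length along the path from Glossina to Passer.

The path runs Glossina → … → MRCA → … → Passer; the MRCA is the node subtending ((Passer,Sinapis),(Formica,(((Glossina,Yersinia),((Ambystoma,Lutra),((Vulpes,Helarctos),(Meleagris,Pseudotsuga)))),Saccharomyces))).
Branch lengths along that path: 0.18 + 0.26 + 0.05 + 0.28 + 0.27 + 0.15 + 0.20 = 1.39.

1.39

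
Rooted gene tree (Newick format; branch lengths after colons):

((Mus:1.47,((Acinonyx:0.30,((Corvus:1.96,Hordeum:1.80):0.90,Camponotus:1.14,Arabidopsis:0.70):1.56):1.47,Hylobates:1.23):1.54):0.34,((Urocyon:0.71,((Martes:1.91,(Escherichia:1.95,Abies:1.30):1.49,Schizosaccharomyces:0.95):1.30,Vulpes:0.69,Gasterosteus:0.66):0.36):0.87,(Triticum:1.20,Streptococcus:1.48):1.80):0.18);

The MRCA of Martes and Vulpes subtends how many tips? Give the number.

The MRCA of Martes and Vulpes is the node subtending ((Martes,(Escherichia,Abies),Schizosaccharomyces),Vulpes,Gasterosteus).
That clade contains 6 terminal taxa: Abies, Escherichia, Gasterosteus, Martes, Schizosaccharomyces, Vulpes.

6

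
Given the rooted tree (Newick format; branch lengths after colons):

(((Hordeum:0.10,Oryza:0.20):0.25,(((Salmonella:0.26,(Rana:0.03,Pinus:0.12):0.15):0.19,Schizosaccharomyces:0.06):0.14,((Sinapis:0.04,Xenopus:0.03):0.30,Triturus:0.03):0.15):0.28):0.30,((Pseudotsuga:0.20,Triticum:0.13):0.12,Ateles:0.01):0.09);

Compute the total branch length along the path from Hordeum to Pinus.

The path runs Hordeum → … → MRCA → … → Pinus; the MRCA is the node subtending ((Hordeum,Oryza),(((Salmonella,(Rana,Pinus)),Schizosaccharomyces),((Sinapis,Xenopus),Triturus))).
Branch lengths along that path: 0.10 + 0.25 + 0.28 + 0.14 + 0.19 + 0.15 + 0.12 = 1.23.

1.23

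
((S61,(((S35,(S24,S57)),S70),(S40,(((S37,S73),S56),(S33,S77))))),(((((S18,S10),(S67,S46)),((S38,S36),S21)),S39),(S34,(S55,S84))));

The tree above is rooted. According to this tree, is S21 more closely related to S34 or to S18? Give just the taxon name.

The MRCA of S21 and S18 subtends (((S18,S10),(S67,S46)),((S38,S36),S21)) (7 taxa).
The MRCA of S21 and S34 subtends (((((S18,S10),(S67,S46)),((S38,S36),S21)),S39),(S34,(S55,S84))) (11 taxa).
The first is nested inside the second, so S21 shares a more recent common ancestor with S18.

S18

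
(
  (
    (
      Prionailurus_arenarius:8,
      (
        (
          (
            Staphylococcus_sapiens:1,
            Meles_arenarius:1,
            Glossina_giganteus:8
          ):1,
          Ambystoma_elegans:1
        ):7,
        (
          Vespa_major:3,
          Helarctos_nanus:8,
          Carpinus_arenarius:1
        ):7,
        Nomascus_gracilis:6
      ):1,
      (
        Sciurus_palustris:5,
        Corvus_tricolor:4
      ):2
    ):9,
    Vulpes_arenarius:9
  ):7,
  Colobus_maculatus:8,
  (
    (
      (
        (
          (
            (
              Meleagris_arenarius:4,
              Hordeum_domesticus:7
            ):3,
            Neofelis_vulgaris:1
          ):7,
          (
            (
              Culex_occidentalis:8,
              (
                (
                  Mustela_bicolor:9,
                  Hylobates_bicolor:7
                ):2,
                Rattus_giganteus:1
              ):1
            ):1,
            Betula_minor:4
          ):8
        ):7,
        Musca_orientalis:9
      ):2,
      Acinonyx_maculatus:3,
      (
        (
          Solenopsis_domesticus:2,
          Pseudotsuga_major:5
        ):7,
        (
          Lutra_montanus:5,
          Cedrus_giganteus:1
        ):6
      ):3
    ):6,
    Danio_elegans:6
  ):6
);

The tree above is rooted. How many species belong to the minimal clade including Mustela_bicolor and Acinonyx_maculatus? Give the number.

14

The MRCA of Mustela_bicolor and Acinonyx_maculatus is the node subtending (((((Meleagris_arenarius,Hordeum_domesticus),Neofelis_vulgaris),((Culex_occidentalis,((Mustela_bicolor,Hylobates_bicolor),Rattus_giganteus)),Betula_minor)),Musca_orientalis),Acinonyx_maculatus,((Solenopsis_domesticus,Pseudotsuga_major),(Lutra_montanus,Cedrus_giganteus))).
That clade contains 14 terminal taxa: Acinonyx_maculatus, Betula_minor, Cedrus_giganteus, Culex_occidentalis, Hordeum_domesticus, Hylobates_bicolor, Lutra_montanus, Meleagris_arenarius, Musca_orientalis, Mustela_bicolor, Neofelis_vulgaris, Pseudotsuga_major, Rattus_giganteus, Solenopsis_domesticus.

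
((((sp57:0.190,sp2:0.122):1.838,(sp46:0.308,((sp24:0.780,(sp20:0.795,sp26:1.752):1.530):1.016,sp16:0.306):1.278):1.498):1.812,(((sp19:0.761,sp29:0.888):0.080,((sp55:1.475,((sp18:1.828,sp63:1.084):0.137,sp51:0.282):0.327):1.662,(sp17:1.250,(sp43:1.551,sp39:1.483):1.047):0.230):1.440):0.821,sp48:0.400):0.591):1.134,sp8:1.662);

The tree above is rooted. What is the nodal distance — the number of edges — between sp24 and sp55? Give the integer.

The MRCA of sp24 and sp55 is the node subtending (((sp57,sp2),(sp46,((sp24,(sp20,sp26)),sp16))),(((sp19,sp29),((sp55,((sp18,sp63),sp51)),(sp17,(sp43,sp39)))),sp48)).
From sp24 up to that node: 5 branches. From sp55 up to the same node: 5 branches. Total: 5 + 5 = 10.

10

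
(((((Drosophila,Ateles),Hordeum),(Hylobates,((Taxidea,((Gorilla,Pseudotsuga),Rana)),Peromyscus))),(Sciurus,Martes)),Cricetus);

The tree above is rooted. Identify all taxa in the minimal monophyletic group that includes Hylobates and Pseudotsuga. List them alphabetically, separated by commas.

Gorilla, Hylobates, Peromyscus, Pseudotsuga, Rana, Taxidea

Tracing Hylobates: it sits inside (Hylobates,((Taxidea,((Gorilla,Pseudotsuga),Rana)),Peromyscus)).
Tracing Pseudotsuga: it sits inside (Gorilla,Pseudotsuga).
The smallest clade enclosing both is (Hylobates,((Taxidea,((Gorilla,Pseudotsuga),Rana)),Peromyscus)); the answer is its 6 terminal taxa in alphabetical order.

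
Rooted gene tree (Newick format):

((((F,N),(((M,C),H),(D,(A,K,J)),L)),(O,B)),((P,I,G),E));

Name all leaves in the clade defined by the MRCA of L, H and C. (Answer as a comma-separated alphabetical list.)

Tracing L: it sits inside (((M,C),H),(D,(A,K,J)),L).
Tracing H: it sits inside ((M,C),H).
Tracing C: it sits inside (M,C).
The smallest clade enclosing all 3 is (((M,C),H),(D,(A,K,J)),L); the answer is its 8 terminal taxa in alphabetical order.

A, C, D, H, J, K, L, M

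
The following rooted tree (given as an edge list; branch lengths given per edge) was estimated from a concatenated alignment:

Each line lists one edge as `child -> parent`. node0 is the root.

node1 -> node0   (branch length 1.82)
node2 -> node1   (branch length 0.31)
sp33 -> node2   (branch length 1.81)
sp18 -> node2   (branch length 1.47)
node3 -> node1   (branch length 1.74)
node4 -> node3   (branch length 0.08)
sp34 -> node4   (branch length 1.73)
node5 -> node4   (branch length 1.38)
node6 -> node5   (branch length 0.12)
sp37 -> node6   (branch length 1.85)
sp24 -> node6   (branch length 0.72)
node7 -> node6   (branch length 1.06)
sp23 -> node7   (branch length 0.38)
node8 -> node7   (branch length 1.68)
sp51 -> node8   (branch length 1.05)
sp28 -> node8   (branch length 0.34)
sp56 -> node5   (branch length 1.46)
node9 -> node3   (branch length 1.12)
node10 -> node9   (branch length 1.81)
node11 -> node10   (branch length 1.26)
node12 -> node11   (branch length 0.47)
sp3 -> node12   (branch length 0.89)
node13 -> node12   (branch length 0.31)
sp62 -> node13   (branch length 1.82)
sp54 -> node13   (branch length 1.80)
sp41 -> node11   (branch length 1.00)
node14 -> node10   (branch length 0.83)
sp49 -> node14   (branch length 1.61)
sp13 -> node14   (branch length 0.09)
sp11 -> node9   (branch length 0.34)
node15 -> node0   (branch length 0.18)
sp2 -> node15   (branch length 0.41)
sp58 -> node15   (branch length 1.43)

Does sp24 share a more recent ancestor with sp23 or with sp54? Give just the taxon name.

sp23

The MRCA of sp24 and sp23 subtends (sp37,sp24,(sp23,(sp51,sp28))) (5 taxa).
The MRCA of sp24 and sp54 subtends ((sp34,((sp37,sp24,(sp23,(sp51,sp28))),sp56)),((((sp3,(sp62,sp54)),sp41),(sp49,sp13)),sp11)) (14 taxa).
The first is nested inside the second, so sp24 shares a more recent common ancestor with sp23.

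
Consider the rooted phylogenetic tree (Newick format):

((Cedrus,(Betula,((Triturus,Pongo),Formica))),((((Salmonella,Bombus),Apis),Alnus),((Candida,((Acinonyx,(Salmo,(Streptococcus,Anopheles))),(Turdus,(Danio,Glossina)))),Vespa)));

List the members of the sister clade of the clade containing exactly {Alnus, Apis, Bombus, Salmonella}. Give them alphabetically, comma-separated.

The clade containing exactly {Alnus, Apis, Bombus, Salmonella} attaches to the tree at the node subtending ((((Salmonella,Bombus),Apis),Alnus),((Candida,((Acinonyx,(Salmo,(Streptococcus,Anopheles))),(Turdus,(Danio,Glossina)))),Vespa)).
The other lineage descending from that same node — the sister group — is ((Candida,((Acinonyx,(Salmo,(Streptococcus,Anopheles))),(Turdus,(Danio,Glossina)))),Vespa); its 9 tips in alphabetical order are the answer.

Acinonyx, Anopheles, Candida, Danio, Glossina, Salmo, Streptococcus, Turdus, Vespa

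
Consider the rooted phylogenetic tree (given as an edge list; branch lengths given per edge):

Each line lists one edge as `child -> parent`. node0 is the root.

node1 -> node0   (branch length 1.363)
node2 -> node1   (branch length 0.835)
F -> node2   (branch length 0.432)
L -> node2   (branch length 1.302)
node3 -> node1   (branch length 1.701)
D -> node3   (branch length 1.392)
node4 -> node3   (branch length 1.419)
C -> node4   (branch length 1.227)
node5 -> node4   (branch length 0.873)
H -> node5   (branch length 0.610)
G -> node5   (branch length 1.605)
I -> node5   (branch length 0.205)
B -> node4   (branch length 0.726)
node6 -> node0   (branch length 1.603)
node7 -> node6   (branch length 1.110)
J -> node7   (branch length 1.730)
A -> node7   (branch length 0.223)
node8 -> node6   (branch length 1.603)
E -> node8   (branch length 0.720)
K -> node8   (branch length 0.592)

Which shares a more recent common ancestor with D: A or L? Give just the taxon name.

The MRCA of D and L subtends ((F,L),(D,(C,(H,G,I),B))) (8 taxa).
The MRCA of D and A is the root, subtending the entire tree (12 taxa).
The first is nested inside the second, so D shares a more recent common ancestor with L.

L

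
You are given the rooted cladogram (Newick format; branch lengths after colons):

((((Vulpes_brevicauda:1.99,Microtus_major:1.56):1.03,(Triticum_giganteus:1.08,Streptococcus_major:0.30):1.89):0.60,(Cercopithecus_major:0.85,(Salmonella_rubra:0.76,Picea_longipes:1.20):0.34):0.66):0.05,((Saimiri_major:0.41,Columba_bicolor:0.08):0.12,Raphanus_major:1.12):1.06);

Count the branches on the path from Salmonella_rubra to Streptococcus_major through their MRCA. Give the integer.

6

The MRCA of Salmonella_rubra and Streptococcus_major is the node subtending (((Vulpes_brevicauda,Microtus_major),(Triticum_giganteus,Streptococcus_major)),(Cercopithecus_major,(Salmonella_rubra,Picea_longipes))).
From Salmonella_rubra up to that node: 3 branches. From Streptococcus_major up to the same node: 3 branches. Total: 3 + 3 = 6.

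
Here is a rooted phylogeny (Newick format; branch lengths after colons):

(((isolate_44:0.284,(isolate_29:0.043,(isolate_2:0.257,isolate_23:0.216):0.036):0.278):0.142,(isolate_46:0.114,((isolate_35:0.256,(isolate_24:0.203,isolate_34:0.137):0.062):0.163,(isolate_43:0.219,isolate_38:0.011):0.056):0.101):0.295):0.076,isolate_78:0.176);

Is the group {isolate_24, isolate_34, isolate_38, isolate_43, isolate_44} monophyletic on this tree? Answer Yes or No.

The MRCA of the listed taxa subtends ((isolate_44,(isolate_29,(isolate_2,isolate_23))),(isolate_46,((isolate_35,(isolate_24,isolate_34)),(isolate_43,isolate_38)))).
That clade also contains isolate_2, isolate_23, isolate_29, isolate_35, isolate_46, which are not in the proposed group, so the group is not monophyletic.

No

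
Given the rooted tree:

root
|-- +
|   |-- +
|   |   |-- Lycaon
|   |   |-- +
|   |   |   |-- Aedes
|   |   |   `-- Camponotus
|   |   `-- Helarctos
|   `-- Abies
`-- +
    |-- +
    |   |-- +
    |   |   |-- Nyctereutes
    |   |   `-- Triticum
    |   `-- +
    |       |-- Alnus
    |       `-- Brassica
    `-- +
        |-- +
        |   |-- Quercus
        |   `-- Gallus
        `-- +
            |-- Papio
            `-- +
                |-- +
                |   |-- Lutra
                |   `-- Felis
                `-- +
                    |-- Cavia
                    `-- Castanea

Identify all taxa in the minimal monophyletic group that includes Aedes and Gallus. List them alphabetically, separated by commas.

Abies, Aedes, Alnus, Brassica, Camponotus, Castanea, Cavia, Felis, Gallus, Helarctos, Lutra, Lycaon, Nyctereutes, Papio, Quercus, Triticum

Tracing Aedes: it sits inside (Aedes,Camponotus).
Tracing Gallus: it sits inside (Quercus,Gallus).
The smallest clade enclosing both is the whole tree (their MRCA is the root), so the answer is all 16 tips in alphabetical order.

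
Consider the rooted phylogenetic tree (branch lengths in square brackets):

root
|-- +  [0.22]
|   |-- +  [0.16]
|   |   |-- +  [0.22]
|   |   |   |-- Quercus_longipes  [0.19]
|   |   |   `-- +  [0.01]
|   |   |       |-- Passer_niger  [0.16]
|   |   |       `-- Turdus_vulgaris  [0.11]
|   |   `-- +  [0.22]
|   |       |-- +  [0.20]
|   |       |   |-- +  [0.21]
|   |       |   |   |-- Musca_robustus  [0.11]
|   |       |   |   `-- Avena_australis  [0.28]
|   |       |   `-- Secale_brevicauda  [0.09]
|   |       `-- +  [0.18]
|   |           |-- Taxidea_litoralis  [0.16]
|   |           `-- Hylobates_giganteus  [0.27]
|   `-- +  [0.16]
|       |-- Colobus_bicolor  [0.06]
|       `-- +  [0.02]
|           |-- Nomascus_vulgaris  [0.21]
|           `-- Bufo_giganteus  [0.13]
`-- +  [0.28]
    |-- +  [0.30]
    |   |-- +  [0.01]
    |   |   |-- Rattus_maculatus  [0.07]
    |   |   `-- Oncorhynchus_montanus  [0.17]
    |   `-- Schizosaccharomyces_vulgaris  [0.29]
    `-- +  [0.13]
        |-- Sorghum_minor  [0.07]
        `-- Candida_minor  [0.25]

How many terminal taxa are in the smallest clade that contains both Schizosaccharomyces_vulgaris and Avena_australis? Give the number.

The MRCA of Schizosaccharomyces_vulgaris and Avena_australis is the root, so the clade is the entire tree.
That clade contains 16 terminal taxa: Avena_australis, Bufo_giganteus, Candida_minor, Colobus_bicolor, Hylobates_giganteus, Musca_robustus, Nomascus_vulgaris, Oncorhynchus_montanus, Passer_niger, Quercus_longipes, Rattus_maculatus, Schizosaccharomyces_vulgaris, Secale_brevicauda, Sorghum_minor, Taxidea_litoralis, Turdus_vulgaris.

16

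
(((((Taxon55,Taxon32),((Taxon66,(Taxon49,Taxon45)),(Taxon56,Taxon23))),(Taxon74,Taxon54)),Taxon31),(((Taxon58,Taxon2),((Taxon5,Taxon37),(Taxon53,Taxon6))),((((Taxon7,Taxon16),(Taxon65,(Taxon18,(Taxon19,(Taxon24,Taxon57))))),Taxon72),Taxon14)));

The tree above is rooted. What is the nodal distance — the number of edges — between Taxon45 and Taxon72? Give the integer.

11

The MRCA of Taxon45 and Taxon72 is the root of the tree.
From Taxon45 up to that node: 7 branches. From Taxon72 up to the same node: 4 branches. Total: 7 + 4 = 11.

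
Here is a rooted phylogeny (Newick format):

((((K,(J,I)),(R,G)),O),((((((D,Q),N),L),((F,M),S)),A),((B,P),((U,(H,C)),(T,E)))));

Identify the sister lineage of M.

F

M attaches to the tree at the node subtending (F,M).
The other lineage descending from that same node — the sister group — is the single tip F.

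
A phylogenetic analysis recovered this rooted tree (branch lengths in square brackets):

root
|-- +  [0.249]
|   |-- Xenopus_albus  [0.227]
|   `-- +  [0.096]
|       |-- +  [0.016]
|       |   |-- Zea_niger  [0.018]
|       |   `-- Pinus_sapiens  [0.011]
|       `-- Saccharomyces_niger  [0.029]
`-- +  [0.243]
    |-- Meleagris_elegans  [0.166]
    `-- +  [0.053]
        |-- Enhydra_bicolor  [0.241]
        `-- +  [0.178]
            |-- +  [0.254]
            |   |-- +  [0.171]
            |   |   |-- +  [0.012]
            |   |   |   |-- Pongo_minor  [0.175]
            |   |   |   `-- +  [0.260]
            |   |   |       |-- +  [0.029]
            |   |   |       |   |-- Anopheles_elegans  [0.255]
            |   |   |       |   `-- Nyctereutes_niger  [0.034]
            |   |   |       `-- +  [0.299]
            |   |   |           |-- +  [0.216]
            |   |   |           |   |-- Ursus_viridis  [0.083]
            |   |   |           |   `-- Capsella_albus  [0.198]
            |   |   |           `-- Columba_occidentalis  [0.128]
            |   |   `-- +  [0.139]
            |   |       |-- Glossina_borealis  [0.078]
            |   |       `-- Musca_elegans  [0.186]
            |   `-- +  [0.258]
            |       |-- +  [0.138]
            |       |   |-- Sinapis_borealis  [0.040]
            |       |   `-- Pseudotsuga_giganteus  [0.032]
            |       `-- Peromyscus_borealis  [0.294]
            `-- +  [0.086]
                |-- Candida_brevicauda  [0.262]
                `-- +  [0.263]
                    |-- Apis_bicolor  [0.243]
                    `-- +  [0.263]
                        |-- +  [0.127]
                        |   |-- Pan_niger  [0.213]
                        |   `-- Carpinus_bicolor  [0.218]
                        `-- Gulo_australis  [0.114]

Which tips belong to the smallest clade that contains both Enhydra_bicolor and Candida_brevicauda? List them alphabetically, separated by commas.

Tracing Enhydra_bicolor: it sits inside (Enhydra_bicolor,((((Pongo_minor,((Anopheles_elegans,Nyctereutes_niger),((Ursus_viridis,Capsella_albus),Columba_occidentalis))),(Glossina_borealis,Musca_elegans)),((Sinapis_borealis,Pseudotsuga_giganteus),Peromyscus_borealis)),(Candida_brevicauda,(Apis_bicolor,((Pan_niger,Carpinus_bicolor),Gulo_australis))))).
Tracing Candida_brevicauda: it sits inside (Candida_brevicauda,(Apis_bicolor,((Pan_niger,Carpinus_bicolor),Gulo_australis))).
The smallest clade enclosing both is (Enhydra_bicolor,((((Pongo_minor,((Anopheles_elegans,Nyctereutes_niger),((Ursus_viridis,Capsella_albus),Columba_occidentalis))),(Glossina_borealis,Musca_elegans)),((Sinapis_borealis,Pseudotsuga_giganteus),Peromyscus_borealis)),(Candida_brevicauda,(Apis_bicolor,((Pan_niger,Carpinus_bicolor),Gulo_australis))))); the answer is its 17 terminal taxa in alphabetical order.

Anopheles_elegans, Apis_bicolor, Candida_brevicauda, Capsella_albus, Carpinus_bicolor, Columba_occidentalis, Enhydra_bicolor, Glossina_borealis, Gulo_australis, Musca_elegans, Nyctereutes_niger, Pan_niger, Peromyscus_borealis, Pongo_minor, Pseudotsuga_giganteus, Sinapis_borealis, Ursus_viridis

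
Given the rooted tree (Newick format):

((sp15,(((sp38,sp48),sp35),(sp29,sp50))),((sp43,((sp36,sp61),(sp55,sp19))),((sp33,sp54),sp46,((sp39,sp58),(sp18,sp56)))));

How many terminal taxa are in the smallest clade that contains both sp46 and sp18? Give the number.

7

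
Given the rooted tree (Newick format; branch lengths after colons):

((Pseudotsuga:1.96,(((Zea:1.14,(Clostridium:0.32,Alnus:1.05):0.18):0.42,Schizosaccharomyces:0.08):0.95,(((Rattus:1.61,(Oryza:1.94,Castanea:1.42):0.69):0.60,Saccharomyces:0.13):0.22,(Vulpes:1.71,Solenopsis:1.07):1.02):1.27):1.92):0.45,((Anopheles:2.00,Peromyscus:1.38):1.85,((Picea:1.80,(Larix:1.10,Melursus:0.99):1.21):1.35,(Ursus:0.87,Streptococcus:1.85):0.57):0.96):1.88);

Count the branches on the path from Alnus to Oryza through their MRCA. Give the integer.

9

The MRCA of Alnus and Oryza is the node subtending (((Zea,(Clostridium,Alnus)),Schizosaccharomyces),(((Rattus,(Oryza,Castanea)),Saccharomyces),(Vulpes,Solenopsis))).
From Alnus up to that node: 4 branches. From Oryza up to the same node: 5 branches. Total: 4 + 5 = 9.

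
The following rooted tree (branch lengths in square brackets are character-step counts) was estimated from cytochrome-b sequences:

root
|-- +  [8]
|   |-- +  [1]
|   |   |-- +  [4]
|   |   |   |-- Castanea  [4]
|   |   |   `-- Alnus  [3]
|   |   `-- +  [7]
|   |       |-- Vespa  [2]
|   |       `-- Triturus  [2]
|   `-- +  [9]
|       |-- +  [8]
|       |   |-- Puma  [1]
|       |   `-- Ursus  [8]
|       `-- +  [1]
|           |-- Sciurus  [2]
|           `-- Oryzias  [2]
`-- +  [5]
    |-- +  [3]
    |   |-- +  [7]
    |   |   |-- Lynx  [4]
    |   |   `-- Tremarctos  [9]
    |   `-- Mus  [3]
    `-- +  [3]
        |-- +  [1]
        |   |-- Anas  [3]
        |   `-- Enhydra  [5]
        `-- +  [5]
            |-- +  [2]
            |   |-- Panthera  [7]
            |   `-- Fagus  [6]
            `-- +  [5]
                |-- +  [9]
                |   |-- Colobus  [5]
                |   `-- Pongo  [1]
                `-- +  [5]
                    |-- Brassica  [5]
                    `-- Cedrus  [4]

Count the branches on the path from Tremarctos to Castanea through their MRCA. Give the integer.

8

The MRCA of Tremarctos and Castanea is the root of the tree.
From Tremarctos up to that node: 4 branches. From Castanea up to the same node: 4 branches. Total: 4 + 4 = 8.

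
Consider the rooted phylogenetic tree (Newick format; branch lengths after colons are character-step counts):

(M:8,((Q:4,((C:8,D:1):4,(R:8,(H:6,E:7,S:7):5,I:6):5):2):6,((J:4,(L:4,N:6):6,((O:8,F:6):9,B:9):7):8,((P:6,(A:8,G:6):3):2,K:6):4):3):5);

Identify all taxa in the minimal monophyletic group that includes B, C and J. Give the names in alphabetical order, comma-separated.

A, B, C, D, E, F, G, H, I, J, K, L, N, O, P, Q, R, S

Tracing B: it sits inside ((O,F),B).
Tracing C: it sits inside (C,D).
Tracing J: it sits inside (J,(L,N),((O,F),B)).
The smallest clade enclosing all 3 is ((Q,((C,D),(R,(H,E,S),I))),((J,(L,N),((O,F),B)),((P,(A,G)),K))); the answer is its 18 terminal taxa in alphabetical order.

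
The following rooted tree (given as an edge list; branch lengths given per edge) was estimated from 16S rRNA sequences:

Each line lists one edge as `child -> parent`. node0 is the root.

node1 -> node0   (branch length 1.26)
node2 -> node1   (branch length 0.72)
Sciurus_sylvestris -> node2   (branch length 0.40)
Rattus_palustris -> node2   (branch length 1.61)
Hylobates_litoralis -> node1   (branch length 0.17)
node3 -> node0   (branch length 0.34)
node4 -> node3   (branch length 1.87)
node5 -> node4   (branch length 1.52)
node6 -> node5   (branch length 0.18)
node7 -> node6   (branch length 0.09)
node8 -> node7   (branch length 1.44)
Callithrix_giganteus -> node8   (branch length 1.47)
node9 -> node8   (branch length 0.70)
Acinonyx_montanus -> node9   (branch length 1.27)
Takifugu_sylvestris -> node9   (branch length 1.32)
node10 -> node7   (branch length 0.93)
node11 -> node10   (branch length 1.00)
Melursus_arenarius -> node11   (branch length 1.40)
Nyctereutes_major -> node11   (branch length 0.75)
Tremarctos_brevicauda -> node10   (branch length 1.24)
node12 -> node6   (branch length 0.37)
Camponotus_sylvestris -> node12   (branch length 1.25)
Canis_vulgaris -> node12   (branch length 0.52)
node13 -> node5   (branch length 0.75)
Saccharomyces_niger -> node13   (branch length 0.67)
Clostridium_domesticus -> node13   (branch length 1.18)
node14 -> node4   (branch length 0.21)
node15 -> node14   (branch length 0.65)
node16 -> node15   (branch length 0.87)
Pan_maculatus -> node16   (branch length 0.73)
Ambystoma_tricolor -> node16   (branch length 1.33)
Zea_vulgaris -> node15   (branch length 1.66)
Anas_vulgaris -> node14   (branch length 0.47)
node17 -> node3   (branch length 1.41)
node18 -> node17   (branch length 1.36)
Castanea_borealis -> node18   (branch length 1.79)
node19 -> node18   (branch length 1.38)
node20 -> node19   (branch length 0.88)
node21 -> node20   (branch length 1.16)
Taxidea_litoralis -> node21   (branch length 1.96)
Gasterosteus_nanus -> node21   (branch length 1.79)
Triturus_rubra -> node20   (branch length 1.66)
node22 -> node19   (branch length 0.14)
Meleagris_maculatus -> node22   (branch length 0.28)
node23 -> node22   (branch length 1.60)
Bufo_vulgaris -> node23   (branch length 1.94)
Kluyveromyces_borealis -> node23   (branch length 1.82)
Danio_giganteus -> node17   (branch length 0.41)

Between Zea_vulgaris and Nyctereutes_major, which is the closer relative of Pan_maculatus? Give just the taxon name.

The MRCA of Pan_maculatus and Zea_vulgaris subtends ((Pan_maculatus,Ambystoma_tricolor),Zea_vulgaris) (3 taxa).
The MRCA of Pan_maculatus and Nyctereutes_major subtends (((((Callithrix_giganteus,(Acinonyx_montanus,Takifugu_sylvestris)),((Melursus_arenarius,Nyctereutes_major),Tremarctos_brevicauda)),(Camponotus_sylvestris,Canis_vulgaris)),(Saccharomyces_niger,Clostridium_domesticus)),(((Pan_maculatus,Ambystoma_tricolor),Zea_vulgaris),Anas_vulgaris)) (14 taxa).
The first is nested inside the second, so Pan_maculatus shares a more recent common ancestor with Zea_vulgaris.

Zea_vulgaris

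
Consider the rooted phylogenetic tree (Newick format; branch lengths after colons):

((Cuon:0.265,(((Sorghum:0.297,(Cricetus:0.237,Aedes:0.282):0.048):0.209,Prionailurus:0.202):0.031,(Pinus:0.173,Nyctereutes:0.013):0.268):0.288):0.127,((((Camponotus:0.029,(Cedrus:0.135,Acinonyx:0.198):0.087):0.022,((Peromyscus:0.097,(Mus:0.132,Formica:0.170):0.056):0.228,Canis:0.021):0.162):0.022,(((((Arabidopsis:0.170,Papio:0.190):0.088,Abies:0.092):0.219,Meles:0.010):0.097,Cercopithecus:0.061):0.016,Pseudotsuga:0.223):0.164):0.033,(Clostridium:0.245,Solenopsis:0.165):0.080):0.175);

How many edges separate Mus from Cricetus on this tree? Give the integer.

13

The MRCA of Mus and Cricetus is the root of the tree.
From Mus up to that node: 7 branches. From Cricetus up to the same node: 6 branches. Total: 7 + 6 = 13.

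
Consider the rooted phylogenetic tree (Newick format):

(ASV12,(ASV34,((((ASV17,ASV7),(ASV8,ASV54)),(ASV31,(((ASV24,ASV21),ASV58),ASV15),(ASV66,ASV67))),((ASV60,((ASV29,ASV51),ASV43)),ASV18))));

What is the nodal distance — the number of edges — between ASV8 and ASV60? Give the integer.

7

The MRCA of ASV8 and ASV60 is the node subtending ((((ASV17,ASV7),(ASV8,ASV54)),(ASV31,(((ASV24,ASV21),ASV58),ASV15),(ASV66,ASV67))),((ASV60,((ASV29,ASV51),ASV43)),ASV18)).
From ASV8 up to that node: 4 branches. From ASV60 up to the same node: 3 branches. Total: 4 + 3 = 7.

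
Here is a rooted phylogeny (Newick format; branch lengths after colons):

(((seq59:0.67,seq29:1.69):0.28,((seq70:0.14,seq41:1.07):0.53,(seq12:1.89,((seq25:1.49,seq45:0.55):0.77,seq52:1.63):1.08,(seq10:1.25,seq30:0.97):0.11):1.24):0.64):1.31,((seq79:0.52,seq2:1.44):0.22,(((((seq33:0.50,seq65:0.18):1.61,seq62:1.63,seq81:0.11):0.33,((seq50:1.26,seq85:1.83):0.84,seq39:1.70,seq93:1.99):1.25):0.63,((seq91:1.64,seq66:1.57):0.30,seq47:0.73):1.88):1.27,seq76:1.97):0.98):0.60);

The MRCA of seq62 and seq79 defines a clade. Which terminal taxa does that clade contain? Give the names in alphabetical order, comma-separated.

seq2, seq33, seq39, seq47, seq50, seq62, seq65, seq66, seq76, seq79, seq81, seq85, seq91, seq93

Tracing seq62: it sits inside ((seq33,seq65),seq62,seq81).
Tracing seq79: it sits inside (seq79,seq2).
The smallest clade enclosing both is ((seq79,seq2),(((((seq33,seq65),seq62,seq81),((seq50,seq85),seq39,seq93)),((seq91,seq66),seq47)),seq76)); the answer is its 14 terminal taxa in alphabetical order.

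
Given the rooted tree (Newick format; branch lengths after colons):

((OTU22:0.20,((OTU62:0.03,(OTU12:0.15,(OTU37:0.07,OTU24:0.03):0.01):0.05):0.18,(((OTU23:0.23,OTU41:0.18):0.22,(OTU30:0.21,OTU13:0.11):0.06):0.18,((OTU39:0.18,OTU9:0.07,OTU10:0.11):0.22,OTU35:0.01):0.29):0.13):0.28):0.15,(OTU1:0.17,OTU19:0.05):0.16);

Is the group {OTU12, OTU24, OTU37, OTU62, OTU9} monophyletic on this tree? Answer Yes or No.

No

The MRCA of the listed taxa subtends ((OTU62,(OTU12,(OTU37,OTU24))),(((OTU23,OTU41),(OTU30,OTU13)),((OTU39,OTU9,OTU10),OTU35))).
That clade also contains OTU10, OTU13, OTU23, OTU30, OTU35, OTU39, OTU41, which are not in the proposed group, so the group is not monophyletic.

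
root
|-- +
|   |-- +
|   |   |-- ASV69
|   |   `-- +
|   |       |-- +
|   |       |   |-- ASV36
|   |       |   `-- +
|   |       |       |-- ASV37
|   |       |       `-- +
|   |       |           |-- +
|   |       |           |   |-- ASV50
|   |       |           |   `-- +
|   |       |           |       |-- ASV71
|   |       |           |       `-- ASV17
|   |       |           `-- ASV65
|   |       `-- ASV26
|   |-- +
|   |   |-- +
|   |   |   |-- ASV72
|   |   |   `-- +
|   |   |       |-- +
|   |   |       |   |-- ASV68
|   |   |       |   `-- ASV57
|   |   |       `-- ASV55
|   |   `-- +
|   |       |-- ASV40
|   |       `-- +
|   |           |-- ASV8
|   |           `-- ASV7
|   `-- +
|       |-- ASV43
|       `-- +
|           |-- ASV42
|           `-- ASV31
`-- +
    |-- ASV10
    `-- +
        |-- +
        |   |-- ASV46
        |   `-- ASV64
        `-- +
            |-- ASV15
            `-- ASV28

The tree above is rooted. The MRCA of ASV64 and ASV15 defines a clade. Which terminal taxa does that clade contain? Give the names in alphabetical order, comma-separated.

ASV15, ASV28, ASV46, ASV64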